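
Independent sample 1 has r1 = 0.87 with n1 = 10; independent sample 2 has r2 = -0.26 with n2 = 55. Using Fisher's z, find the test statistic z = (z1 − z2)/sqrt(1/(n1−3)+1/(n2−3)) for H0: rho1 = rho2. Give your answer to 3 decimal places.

3.972

z1 = atanh(0.87) = 1.333080,  z2 = atanh(-0.26) = -0.266108
SE = √(1/(n1−3) + 1/(n2−3)) = √(1/7 + 1/52) = √(0.1428571 + 0.0192308) = √0.1620879 = 0.402601
z = (z1 − z2)/SE = (1.333080 − (-0.266108)) / 0.402601 = 1.599188 / 0.402601 = 3.972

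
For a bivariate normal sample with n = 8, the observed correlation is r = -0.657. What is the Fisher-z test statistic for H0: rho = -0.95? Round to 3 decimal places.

2.335

z_r = atanh(-0.657) = -0.787517,  z_0 = atanh(-0.95) = -1.831781
SE = 1/√(n−3) = 1/√5 = 0.447214
z = (z_r − z_0)/SE = (-0.787517 − (-1.831781)) / 0.447214 = 1.044264 / 0.447214 = 2.335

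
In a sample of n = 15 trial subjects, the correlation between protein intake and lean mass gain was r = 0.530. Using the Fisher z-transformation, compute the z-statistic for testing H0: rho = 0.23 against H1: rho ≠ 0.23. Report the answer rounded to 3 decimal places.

1.233

z_r = atanh(0.530) = 0.590145,  z_0 = atanh(0.23) = 0.234189
SE = 1/√(n−3) = 1/√12 = 0.288675
z = (z_r − z_0)/SE = (0.590145 − 0.234189) / 0.288675 = 0.355956 / 0.288675 = 1.233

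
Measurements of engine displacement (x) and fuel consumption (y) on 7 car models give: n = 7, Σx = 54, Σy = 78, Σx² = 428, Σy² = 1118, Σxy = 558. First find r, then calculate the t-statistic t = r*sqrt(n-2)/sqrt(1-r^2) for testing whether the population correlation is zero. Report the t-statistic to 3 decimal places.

S_xy = nΣxy − ΣxΣy = 7·558 − 54·78 = 3906 − 4212 = -306
S_xx = nΣx² − (Σx)² = 7·428 − 54² = 2996 − 2916 = 80
S_yy = nΣy² − (Σy)² = 7·1118 − 78² = 7826 − 6084 = 1742
r = S_xy / √(S_xx·S_yy) = -306 / √(80·1742) = -306 / √139360 = -306 / 373.3095 = -0.8197
t = r·√(n−2)/√(1−r²) = -0.8197·√5 / √(1−0.671908) = -1.832905 / 0.572793 = -3.200

-3.200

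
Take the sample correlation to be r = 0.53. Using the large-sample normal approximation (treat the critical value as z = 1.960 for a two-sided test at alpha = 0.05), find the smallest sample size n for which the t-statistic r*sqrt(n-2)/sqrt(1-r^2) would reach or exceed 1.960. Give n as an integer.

r√(n−2)/√(1−r²) ≥ 1.960  ⇔  n−2 ≥ (1.960)²·(1−r²)/r²
(1−r²)/r² = (1−0.2809)/0.2809 = 2.5600
n ≥ 2 + 3.8416·2.5600 = 2 + 9.8345 = 11.8345
⌈11.8345⌉ = 12

12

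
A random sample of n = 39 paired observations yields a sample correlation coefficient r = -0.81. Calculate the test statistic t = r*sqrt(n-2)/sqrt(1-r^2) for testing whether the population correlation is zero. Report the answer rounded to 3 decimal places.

1 − r² = 1 − 0.6561 = 0.3439;  √(1−r²) = 0.586430
√(n−2) = √37 = 6.082763
t = r·√(n−2)/√(1−r²) = -0.81 · 6.082763 / 0.586430 = -8.402

-8.402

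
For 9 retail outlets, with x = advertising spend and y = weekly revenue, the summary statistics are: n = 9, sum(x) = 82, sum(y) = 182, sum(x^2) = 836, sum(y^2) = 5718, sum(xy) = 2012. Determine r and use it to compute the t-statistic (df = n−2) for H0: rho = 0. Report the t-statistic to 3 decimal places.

3.957

Numerator: nΣxy − (Σx)(Σy) = 9·2012 − (82)(182) = 3184
Denominator: √[(nΣx²−(Σx)²)(nΣy²−(Σy)²)]
  nΣx²−(Σx)² = 9·836 − 6724 = 800;  nΣy²−(Σy)² = 9·5718 − 33124 = 18338
  √(800·18338) = √14670400 = 3830.1958
r = 3184 / 3830.1958 = 0.8313
t = r·√(n−2)/√(1−r²) = 0.8313·√7 / √(1−0.691060) = 2.199413 / 0.555824 = 3.957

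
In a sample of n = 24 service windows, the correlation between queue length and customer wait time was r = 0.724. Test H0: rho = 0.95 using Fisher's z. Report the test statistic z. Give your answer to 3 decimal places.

z_r = atanh(0.724) = 0.916001,  z_0 = atanh(0.95) = 1.831781
SE = 1/√(n−3) = 1/√21 = 0.218218
z = (z_r − z_0)/SE = (0.916001 − 1.831781) / 0.218218 = -0.915780 / 0.218218 = -4.197

-4.197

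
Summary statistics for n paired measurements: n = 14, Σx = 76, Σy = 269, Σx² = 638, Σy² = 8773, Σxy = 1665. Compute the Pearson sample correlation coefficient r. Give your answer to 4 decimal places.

S_xy = nΣxy − ΣxΣy = 14·1665 − 76·269 = 23310 − 20444 = 2866
S_xx = nΣx² − (Σx)² = 14·638 − 76² = 8932 − 5776 = 3156
S_yy = nΣy² − (Σy)² = 14·8773 − 269² = 122822 − 72361 = 50461
r = S_xy / √(S_xx·S_yy) = 2866 / √(3156·50461) = 2866 / √159254916 = 2866 / 12619.6242 = 0.2271

0.2271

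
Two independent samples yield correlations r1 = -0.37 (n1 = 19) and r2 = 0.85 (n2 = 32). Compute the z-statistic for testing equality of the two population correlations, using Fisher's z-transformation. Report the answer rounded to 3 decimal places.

-5.281

Fisher z-transforms: z1 = atanh(-0.37) = -0.388423, z2 = atanh(0.85) = 1.256153; difference d = -1.644576
Var(d) = 1/16 + 1/29 = 0.0625000 + 0.0344828 = 0.0969828
z = d/√Var(d) = -1.644576 / √0.0969828 = -1.644576 / 0.311421 = -5.281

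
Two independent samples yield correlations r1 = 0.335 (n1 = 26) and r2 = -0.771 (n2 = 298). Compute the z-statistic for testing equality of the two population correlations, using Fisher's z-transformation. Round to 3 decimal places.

6.334

z1 = atanh(0.335) = 0.348450,  z2 = atanh(-0.771) = -1.022789
SE = √(1/(n1−3) + 1/(n2−3)) = √(1/23 + 1/295) = √(0.0434783 + 0.0033898) = √0.0468681 = 0.216490
z = (z1 − z2)/SE = (0.348450 − (-1.022789)) / 0.216490 = 1.371239 / 0.216490 = 6.334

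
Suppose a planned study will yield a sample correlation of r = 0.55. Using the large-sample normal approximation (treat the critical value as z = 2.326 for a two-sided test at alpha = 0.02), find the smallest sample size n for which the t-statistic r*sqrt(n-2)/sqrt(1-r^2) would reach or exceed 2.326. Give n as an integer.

15

Need r·√(n−2)/√(1−r²) ≥ 2.326
√(n−2) ≥ 2.326·√(1−0.3025) / 0.55 = 2.326·0.835165 / 0.55 = 3.5320
n−2 ≥ 12.4750  ⇒  n ≥ 14.4750
Smallest integer n = 15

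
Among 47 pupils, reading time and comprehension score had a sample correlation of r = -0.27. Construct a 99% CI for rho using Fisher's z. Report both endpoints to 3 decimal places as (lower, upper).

z_r = atanh(-0.27) = -0.276864;  SE = 1/√(n−3) = 1/√44 = 0.150756
z-limits: -0.276864 ± 2.576·0.150756 = -0.276864 ± 0.388347 = [-0.665211, 0.111483]
ρ-limits: (tanh -0.665211, tanh 0.111483) = (-0.582, 0.111)

(-0.582, 0.111)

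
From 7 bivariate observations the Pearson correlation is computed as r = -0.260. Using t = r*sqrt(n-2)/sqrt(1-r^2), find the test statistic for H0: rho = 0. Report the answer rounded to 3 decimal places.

-0.602

1 − r² = 1 − 0.067600 = 0.932400;  √(1−r²) = 0.965609
√(n−2) = √5 = 2.236068
t = r·√(n−2)/√(1−r²) = -0.260 · 2.236068 / 0.965609 = -0.602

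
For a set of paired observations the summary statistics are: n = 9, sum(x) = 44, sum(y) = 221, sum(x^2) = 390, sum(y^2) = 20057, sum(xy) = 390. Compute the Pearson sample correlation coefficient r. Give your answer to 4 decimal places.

Numerator: nΣxy − (Σx)(Σy) = 9·390 − (44)(221) = -6214
Denominator: √[(nΣx²−(Σx)²)(nΣy²−(Σy)²)]
  nΣx²−(Σx)² = 9·390 − 1936 = 1574;  nΣy²−(Σy)² = 9·20057 − 48841 = 131672
  √(1574·131672) = √207251728 = 14396.2401
r = -6214 / 14396.2401 = -0.4316

-0.4316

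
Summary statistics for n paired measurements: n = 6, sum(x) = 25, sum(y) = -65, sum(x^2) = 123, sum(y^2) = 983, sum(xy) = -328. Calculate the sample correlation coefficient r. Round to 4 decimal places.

Numerator: nΣxy − (Σx)(Σy) = 6·(-328) − (25)(-65) = -343
Denominator: √[(nΣx²−(Σx)²)(nΣy²−(Σy)²)]
  nΣx²−(Σx)² = 6·123 − 625 = 113;  nΣy²−(Σy)² = 6·983 − 4225 = 1673
  √(113·1673) = √189049 = 434.7977
r = -343 / 434.7977 = -0.7889

-0.7889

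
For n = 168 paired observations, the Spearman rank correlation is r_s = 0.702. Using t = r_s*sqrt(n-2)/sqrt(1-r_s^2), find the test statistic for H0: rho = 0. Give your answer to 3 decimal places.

t = r_s·√(n−2) / √(1−r_s²) with r_s = 0.702, n = 168
  = 0.702·√166 / √(1 − 0.492804)
  = 0.702·12.884099 / 0.712177
  = 9.044637 / 0.712177 = 12.700

12.700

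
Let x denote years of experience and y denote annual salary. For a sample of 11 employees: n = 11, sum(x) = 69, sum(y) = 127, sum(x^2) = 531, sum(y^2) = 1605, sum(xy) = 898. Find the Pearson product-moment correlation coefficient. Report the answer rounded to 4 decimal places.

0.8685

Numerator: nΣxy − (Σx)(Σy) = 11·898 − (69)(127) = 1115
Denominator: √[(nΣx²−(Σx)²)(nΣy²−(Σy)²)]
  nΣx²−(Σx)² = 11·531 − 4761 = 1080;  nΣy²−(Σy)² = 11·1605 − 16129 = 1526
  √(1080·1526) = √1648080 = 1283.7757
r = 1115 / 1283.7757 = 0.8685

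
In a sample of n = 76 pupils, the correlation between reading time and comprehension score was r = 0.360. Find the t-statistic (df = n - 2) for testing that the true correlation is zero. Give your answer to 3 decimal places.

3.319

1 − r² = 1 − 0.129600 = 0.870400;  √(1−r²) = 0.932952
√(n−2) = √74 = 8.602325
t = r·√(n−2)/√(1−r²) = 0.360 · 8.602325 / 0.932952 = 3.319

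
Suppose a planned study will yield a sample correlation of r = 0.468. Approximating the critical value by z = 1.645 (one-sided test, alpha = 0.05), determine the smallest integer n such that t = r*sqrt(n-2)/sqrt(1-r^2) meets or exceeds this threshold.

12

r√(n−2)/√(1−r²) ≥ 1.645  ⇔  n−2 ≥ (1.645)²·(1−r²)/r²
(1−r²)/r² = (1−0.219024)/0.219024 = 3.5657
n ≥ 2 + 2.706025·3.5657 = 2 + 9.6489 = 11.6489
⌈11.6489⌉ = 12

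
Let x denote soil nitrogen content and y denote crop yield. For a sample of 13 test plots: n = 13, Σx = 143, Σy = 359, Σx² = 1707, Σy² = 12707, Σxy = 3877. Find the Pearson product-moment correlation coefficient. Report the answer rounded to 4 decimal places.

-0.1177

Numerator: nΣxy − (Σx)(Σy) = 13·3877 − (143)(359) = -936
Denominator: √[(nΣx²−(Σx)²)(nΣy²−(Σy)²)]
  nΣx²−(Σx)² = 13·1707 − 20449 = 1742;  nΣy²−(Σy)² = 13·12707 − 128881 = 36310
  √(1742·36310) = √63252020 = 7953.1139
r = -936 / 7953.1139 = -0.1177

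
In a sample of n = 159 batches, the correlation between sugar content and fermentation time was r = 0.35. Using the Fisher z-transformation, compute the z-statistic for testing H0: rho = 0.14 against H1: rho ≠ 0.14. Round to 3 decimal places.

z_r = atanh(0.35) = 0.365444,  z_0 = atanh(0.14) = 0.140926
SE = 1/√(n−3) = 1/√156 = 0.080064
z = (z_r − z_0)/SE = (0.365444 − 0.140926) / 0.080064 = 0.224518 / 0.080064 = 2.804

2.804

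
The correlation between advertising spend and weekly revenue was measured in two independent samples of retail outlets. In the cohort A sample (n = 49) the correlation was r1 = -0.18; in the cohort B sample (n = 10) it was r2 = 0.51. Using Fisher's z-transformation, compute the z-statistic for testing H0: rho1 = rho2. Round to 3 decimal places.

Fisher z-transforms: z1 = atanh(-0.18) = -0.181983, z2 = atanh(0.51) = 0.562730; difference d = -0.744713
Var(d) = 1/46 + 1/7 = 0.0217391 + 0.1428571 = 0.1645962
z = d/√Var(d) = -0.744713 / √0.1645962 = -0.744713 / 0.405705 = -1.836

-1.836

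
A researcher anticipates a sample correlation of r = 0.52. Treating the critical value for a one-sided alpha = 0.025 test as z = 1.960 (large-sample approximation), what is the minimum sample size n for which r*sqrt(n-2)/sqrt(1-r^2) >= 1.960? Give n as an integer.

13

r√(n−2)/√(1−r²) ≥ 1.960  ⇔  n−2 ≥ (1.960)²·(1−r²)/r²
(1−r²)/r² = (1−0.2704)/0.2704 = 2.6982
n ≥ 2 + 3.8416·2.6982 = 2 + 10.3654 = 12.3654
⌈12.3654⌉ = 13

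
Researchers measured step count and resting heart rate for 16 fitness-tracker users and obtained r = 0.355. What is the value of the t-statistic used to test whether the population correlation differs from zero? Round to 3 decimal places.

1.421

1 − r² = 1 − 0.126025 = 0.873975;  √(1−r²) = 0.934866
√(n−2) = √14 = 3.741657
t = r·√(n−2)/√(1−r²) = 0.355 · 3.741657 / 0.934866 = 1.421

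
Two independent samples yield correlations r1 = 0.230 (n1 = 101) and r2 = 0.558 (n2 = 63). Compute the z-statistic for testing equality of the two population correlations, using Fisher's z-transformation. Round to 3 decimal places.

Fisher z-transforms: z1 = atanh(0.230) = 0.234189, z2 = atanh(0.558) = 0.629924; difference d = -0.395735
Var(d) = 1/98 + 1/60 = 0.0102041 + 0.0166667 = 0.0268708
z = d/√Var(d) = -0.395735 / √0.0268708 = -0.395735 / 0.163923 = -2.414

-2.414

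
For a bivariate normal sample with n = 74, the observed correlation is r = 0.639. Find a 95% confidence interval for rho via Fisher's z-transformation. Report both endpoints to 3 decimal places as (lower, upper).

(0.481, 0.757)

Fisher z: z_r = atanh(r) = ½·ln((1+0.639)/(1−0.639)) = 0.756482
SE(z) = 1/√(n−3) = 1/√71 = 0.118678
95% ⇒ z* = 1.960; margin = 1.960·0.118678 = 0.232609
CI on z-scale: (0.523873, 0.989091)
Back-transform: tanh(0.523873) = 0.480684, tanh(0.989091) = 0.756974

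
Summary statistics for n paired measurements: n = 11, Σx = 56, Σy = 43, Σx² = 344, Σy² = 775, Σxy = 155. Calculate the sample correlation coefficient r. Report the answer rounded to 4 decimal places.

S_xy = nΣxy − ΣxΣy = 11·155 − 56·43 = 1705 − 2408 = -703
S_xx = nΣx² − (Σx)² = 11·344 − 56² = 3784 − 3136 = 648
S_yy = nΣy² − (Σy)² = 11·775 − 43² = 8525 − 1849 = 6676
r = S_xy / √(S_xx·S_yy) = -703 / √(648·6676) = -703 / √4326048 = -703 / 2079.9154 = -0.3380

-0.3380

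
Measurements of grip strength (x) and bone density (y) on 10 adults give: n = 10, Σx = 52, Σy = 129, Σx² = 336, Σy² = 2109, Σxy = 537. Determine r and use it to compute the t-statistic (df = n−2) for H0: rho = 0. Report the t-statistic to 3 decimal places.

-3.563

Numerator: nΣxy − (Σx)(Σy) = 10·537 − (52)(129) = -1338
Denominator: √[(nΣx²−(Σx)²)(nΣy²−(Σy)²)]
  nΣx²−(Σx)² = 10·336 − 2704 = 656;  nΣy²−(Σy)² = 10·2109 − 16641 = 4449
  √(656·4449) = √2918544 = 1708.3747
r = -1338 / 1708.3747 = -0.7832
t = r·√(n−2)/√(1−r²) = -0.7832·√8 / √(1−0.613402) = -2.215224 / 0.621770 = -3.563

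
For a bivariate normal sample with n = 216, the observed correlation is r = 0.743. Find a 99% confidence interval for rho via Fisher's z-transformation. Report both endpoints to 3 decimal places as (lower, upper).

(0.653, 0.812)

z_r = atanh(0.743) = 0.957143;  SE = 1/√(n−3) = 1/√213 = 0.068519
z-limits: 0.957143 ± 2.576·0.068519 = 0.957143 ± 0.176505 = [0.780638, 1.133648]
ρ-limits: (tanh 0.780638, tanh 1.133648) = (0.653, 0.812)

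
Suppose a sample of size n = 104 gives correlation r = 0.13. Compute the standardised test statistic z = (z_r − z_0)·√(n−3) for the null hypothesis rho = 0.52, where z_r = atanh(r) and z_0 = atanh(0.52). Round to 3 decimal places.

z_r = atanh(0.13) = 0.130740,  z_0 = atanh(0.52) = 0.576340
SE = 1/√(n−3) = 1/√101 = 0.099504
z = (z_r − z_0)/SE = (0.130740 − 0.576340) / 0.099504 = -0.445600 / 0.099504 = -4.478

-4.478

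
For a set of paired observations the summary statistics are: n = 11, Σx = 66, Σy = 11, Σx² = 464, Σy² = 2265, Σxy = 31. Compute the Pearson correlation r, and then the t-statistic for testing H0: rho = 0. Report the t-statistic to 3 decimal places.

S_xy = nΣxy − ΣxΣy = 11·31 − 66·11 = 341 − 726 = -385
S_xx = nΣx² − (Σx)² = 11·464 − 66² = 5104 − 4356 = 748
S_yy = nΣy² − (Σy)² = 11·2265 − 11² = 24915 − 121 = 24794
r = S_xy / √(S_xx·S_yy) = -385 / √(748·24794) = -385 / √18545912 = -385 / 4306.4965 = -0.0894
t = r·√(n−2)/√(1−r²) = -0.0894·√9 / √(1−0.007992) = -0.268200 / 0.995996 = -0.269

-0.269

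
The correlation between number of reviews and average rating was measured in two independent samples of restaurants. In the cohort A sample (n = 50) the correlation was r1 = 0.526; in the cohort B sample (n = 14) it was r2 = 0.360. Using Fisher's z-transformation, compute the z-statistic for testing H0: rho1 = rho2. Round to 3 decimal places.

z1 = atanh(0.526) = 0.584599,  z2 = atanh(0.360) = 0.376886
SE = √(1/(n1−3) + 1/(n2−3)) = √(1/47 + 1/11) = √(0.0212766 + 0.0909091) = √0.1121857 = 0.334941
z = (z1 − z2)/SE = (0.584599 − 0.376886) / 0.334941 = 0.207713 / 0.334941 = 0.620

0.620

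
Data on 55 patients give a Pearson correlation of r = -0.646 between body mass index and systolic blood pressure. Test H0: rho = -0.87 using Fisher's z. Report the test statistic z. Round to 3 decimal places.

4.072

Fisher z: atanh(-0.646) = -0.768403, atanh(-0.87) = -1.333080
z = (z_r − z_0)·√(n−3) = (-0.768403 − (-1.333080))·√52 = 0.564677 · 7.211103 = 4.072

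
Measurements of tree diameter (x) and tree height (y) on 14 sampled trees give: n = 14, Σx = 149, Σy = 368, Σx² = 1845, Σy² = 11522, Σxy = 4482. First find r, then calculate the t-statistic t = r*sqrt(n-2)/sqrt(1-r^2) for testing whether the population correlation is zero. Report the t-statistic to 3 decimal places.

S_xy = nΣxy − ΣxΣy = 14·4482 − 149·368 = 62748 − 54832 = 7916
S_xx = nΣx² − (Σx)² = 14·1845 − 149² = 25830 − 22201 = 3629
S_yy = nΣy² − (Σy)² = 14·11522 − 368² = 161308 − 135424 = 25884
r = S_xy / √(S_xx·S_yy) = 7916 / √(3629·25884) = 7916 / √93933036 = 7916 / 9691.9057 = 0.8168
t = r·√(n−2)/√(1−r²) = 0.8168·√12 / √(1−0.667162) = 2.829478 / 0.576921 = 4.904

4.904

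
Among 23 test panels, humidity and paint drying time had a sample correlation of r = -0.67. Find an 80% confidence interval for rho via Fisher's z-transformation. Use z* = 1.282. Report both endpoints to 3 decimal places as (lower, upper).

Fisher z: z_r = atanh(r) = ½·ln((1+(-0.67))/(1−(-0.67))) = -0.810743
SE(z) = 1/√(n−3) = 1/√20 = 0.223607
80% ⇒ z* = 1.282; margin = 1.282·0.223607 = 0.286664
CI on z-scale: (-1.097407, -0.524079)
Back-transform: tanh(-1.097407) = -0.799566, tanh(-0.524079) = -0.480842

(-0.800, -0.481)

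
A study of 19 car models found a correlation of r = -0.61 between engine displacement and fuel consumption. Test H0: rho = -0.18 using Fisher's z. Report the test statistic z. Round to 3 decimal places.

-2.108

Fisher z: atanh(-0.61) = -0.708921, atanh(-0.18) = -0.181983
z = (z_r − z_0)·√(n−3) = (-0.708921 − (-0.181983))·√16 = -0.526938 · 4.000000 = -2.108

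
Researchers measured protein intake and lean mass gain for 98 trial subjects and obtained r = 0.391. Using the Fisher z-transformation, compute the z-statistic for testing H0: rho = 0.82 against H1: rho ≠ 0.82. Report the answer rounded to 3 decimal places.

z_r = atanh(0.391) = 0.412980,  z_0 = atanh(0.82) = 1.156817
SE = 1/√(n−3) = 1/√95 = 0.102598
z = (z_r − z_0)/SE = (0.412980 − 1.156817) / 0.102598 = -0.743837 / 0.102598 = -7.250

-7.250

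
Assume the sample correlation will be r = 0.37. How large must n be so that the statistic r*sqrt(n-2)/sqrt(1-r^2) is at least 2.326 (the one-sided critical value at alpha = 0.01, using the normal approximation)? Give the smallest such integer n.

37

r√(n−2)/√(1−r²) ≥ 2.326  ⇔  n−2 ≥ (2.326)²·(1−r²)/r²
(1−r²)/r² = (1−0.1369)/0.1369 = 6.3046
n ≥ 2 + 5.410276·6.3046 = 2 + 34.1096 = 36.1096
⌈36.1096⌉ = 37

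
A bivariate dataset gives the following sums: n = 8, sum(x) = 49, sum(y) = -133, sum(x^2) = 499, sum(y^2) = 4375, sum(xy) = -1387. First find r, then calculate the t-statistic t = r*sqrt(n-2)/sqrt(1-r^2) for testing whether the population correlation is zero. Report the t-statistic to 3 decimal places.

-4.374

Numerator: nΣxy − (Σx)(Σy) = 8·(-1387) − (49)(-133) = -4579
Denominator: √[(nΣx²−(Σx)²)(nΣy²−(Σy)²)]
  nΣx²−(Σx)² = 8·499 − 2401 = 1591;  nΣy²−(Σy)² = 8·4375 − 17689 = 17311
  √(1591·17311) = √27541801 = 5248.0283
r = -4579 / 5248.0283 = -0.8725
t = r·√(n−2)/√(1−r²) = -0.8725·√6 / √(1−0.761256) = -2.137180 / 0.488614 = -4.374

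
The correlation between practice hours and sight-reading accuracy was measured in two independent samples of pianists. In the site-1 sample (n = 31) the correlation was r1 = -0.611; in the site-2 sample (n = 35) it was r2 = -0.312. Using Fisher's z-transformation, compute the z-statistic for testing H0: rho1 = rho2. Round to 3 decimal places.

Fisher z-transforms: z1 = atanh(-0.611) = -0.710516, z2 = atanh(-0.312) = -0.322760; difference d = -0.387756
Var(d) = 1/28 + 1/32 = 0.0357143 + 0.0312500 = 0.0669643
z = d/√Var(d) = -0.387756 / √0.0669643 = -0.387756 / 0.258775 = -1.498

-1.498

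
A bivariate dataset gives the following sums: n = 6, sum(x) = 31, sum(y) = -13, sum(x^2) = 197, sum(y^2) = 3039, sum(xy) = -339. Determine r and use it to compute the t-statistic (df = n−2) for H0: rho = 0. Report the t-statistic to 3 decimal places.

-2.826

S_xy = nΣxy − ΣxΣy = 6·(-339) − 31·(-13) = -2034 − (-403) = -1631
S_xx = nΣx² − (Σx)² = 6·197 − 31² = 1182 − 961 = 221
S_yy = nΣy² − (Σy)² = 6·3039 − (-13)² = 18234 − 169 = 18065
r = S_xy / √(S_xx·S_yy) = -1631 / √(221·18065) = -1631 / √3992365 = -1631 / 1998.0903 = -0.8163
t = r·√(n−2)/√(1−r²) = -0.8163·√4 / √(1−0.666346) = -1.632600 / 0.577628 = -2.826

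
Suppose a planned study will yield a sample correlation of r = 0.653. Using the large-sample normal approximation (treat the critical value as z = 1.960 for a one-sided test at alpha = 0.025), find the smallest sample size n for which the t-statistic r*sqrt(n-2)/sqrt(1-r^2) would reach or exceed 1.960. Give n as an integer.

Need r·√(n−2)/√(1−r²) ≥ 1.960
√(n−2) ≥ 1.960·√(1−0.426409) / 0.653 = 1.960·0.757358 / 0.653 = 2.2732
n−2 ≥ 5.1674  ⇒  n ≥ 7.1674
Smallest integer n = 8

8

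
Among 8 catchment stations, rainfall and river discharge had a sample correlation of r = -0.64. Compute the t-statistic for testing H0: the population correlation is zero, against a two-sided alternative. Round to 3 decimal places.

-2.040

1 − r² = 1 − 0.4096 = 0.5904;  √(1−r²) = 0.768375
√(n−2) = √6 = 2.449490
t = r·√(n−2)/√(1−r²) = -0.64 · 2.449490 / 0.768375 = -2.040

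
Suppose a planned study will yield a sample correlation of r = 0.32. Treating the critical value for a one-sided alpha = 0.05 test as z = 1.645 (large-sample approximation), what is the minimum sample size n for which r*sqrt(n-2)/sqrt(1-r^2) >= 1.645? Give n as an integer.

r√(n−2)/√(1−r²) ≥ 1.645  ⇔  n−2 ≥ (1.645)²·(1−r²)/r²
(1−r²)/r² = (1−0.1024)/0.1024 = 8.7656
n ≥ 2 + 2.706025·8.7656 = 2 + 23.7199 = 25.7199
⌈25.7199⌉ = 26

26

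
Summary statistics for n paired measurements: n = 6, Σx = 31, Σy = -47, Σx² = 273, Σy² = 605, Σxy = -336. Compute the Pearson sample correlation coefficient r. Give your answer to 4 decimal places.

-0.5699

S_xy = nΣxy − ΣxΣy = 6·(-336) − 31·(-47) = -2016 − (-1457) = -559
S_xx = nΣx² − (Σx)² = 6·273 − 31² = 1638 − 961 = 677
S_yy = nΣy² − (Σy)² = 6·605 − (-47)² = 3630 − 2209 = 1421
r = S_xy / √(S_xx·S_yy) = -559 / √(677·1421) = -559 / √962017 = -559 / 980.8247 = -0.5699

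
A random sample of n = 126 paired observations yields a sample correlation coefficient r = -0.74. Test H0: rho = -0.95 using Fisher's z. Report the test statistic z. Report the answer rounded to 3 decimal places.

z_r = atanh(-0.74) = -0.950479,  z_0 = atanh(-0.95) = -1.831781
SE = 1/√(n−3) = 1/√123 = 0.090167
z = (z_r − z_0)/SE = (-0.950479 − (-1.831781)) / 0.090167 = 0.881302 / 0.090167 = 9.774

9.774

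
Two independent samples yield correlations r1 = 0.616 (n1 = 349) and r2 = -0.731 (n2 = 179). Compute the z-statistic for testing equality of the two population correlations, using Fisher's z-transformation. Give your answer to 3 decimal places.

z1 = atanh(0.616) = 0.718533,  z2 = atanh(-0.731) = -0.930872
SE = √(1/(n1−3) + 1/(n2−3)) = √(1/346 + 1/176) = √(0.0028902 + 0.0056818) = √0.0085720 = 0.092585
z = (z1 − z2)/SE = (0.718533 − (-0.930872)) / 0.092585 = 1.649405 / 0.092585 = 17.815

17.815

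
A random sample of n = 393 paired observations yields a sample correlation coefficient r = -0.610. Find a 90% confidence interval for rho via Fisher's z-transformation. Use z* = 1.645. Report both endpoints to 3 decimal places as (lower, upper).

z_r = atanh(-0.610) = -0.708921;  SE = 1/√(n−3) = 1/√390 = 0.050637
z-limits: -0.708921 ± 1.645·0.050637 = -0.708921 ± 0.083298 = [-0.792219, -0.625623]
ρ-limits: (tanh -0.792219, tanh -0.625623) = (-0.660, -0.555)

(-0.660, -0.555)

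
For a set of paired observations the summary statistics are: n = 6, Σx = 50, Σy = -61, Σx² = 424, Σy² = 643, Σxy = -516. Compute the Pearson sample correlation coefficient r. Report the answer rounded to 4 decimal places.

-0.5925

S_xy = nΣxy − ΣxΣy = 6·(-516) − 50·(-61) = -3096 − (-3050) = -46
S_xx = nΣx² − (Σx)² = 6·424 − 50² = 2544 − 2500 = 44
S_yy = nΣy² − (Σy)² = 6·643 − (-61)² = 3858 − 3721 = 137
r = S_xy / √(S_xx·S_yy) = -46 / √(44·137) = -46 / √6028 = -46 / 77.6402 = -0.5925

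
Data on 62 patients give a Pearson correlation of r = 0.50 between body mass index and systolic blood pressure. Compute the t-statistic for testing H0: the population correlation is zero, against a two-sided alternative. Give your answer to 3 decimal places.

1 − r² = 1 − 0.2500 = 0.7500;  √(1−r²) = 0.866025
√(n−2) = √60 = 7.745967
t = r·√(n−2)/√(1−r²) = 0.50 · 7.745967 / 0.866025 = 4.472

4.472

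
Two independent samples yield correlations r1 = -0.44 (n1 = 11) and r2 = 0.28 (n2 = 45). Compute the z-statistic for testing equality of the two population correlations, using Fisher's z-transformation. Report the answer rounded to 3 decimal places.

-1.970

Fisher z-transforms: z1 = atanh(-0.44) = -0.472231, z2 = atanh(0.28) = 0.287682; difference d = -0.759913
Var(d) = 1/8 + 1/42 = 0.1250000 + 0.0238095 = 0.1488095
z = d/√Var(d) = -0.759913 / √0.1488095 = -0.759913 / 0.385758 = -1.970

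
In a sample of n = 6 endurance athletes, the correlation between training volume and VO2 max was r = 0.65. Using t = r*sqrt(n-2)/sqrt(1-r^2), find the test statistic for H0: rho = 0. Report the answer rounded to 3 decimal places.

1 − r² = 1 − 0.4225 = 0.5775;  √(1−r²) = 0.759934
√(n−2) = √4 = 2.000000
t = r·√(n−2)/√(1−r²) = 0.65 · 2.000000 / 0.759934 = 1.711

1.711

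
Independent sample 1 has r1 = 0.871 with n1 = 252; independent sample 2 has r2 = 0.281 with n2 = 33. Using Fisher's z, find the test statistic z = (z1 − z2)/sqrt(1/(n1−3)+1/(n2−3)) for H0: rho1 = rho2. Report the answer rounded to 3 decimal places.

Fisher z-transforms: z1 = atanh(0.871) = 1.337208, z2 = atanh(0.281) = 0.288767; difference d = 1.048441
Var(d) = 1/249 + 1/30 = 0.0040161 + 0.0333333 = 0.0373494
z = d/√Var(d) = 1.048441 / √0.0373494 = 1.048441 / 0.193260 = 5.425

5.425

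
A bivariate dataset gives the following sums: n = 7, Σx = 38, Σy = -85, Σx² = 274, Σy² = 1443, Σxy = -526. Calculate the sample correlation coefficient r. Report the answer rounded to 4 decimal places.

-0.3871

S_xy = nΣxy − ΣxΣy = 7·(-526) − 38·(-85) = -3682 − (-3230) = -452
S_xx = nΣx² − (Σx)² = 7·274 − 38² = 1918 − 1444 = 474
S_yy = nΣy² − (Σy)² = 7·1443 − (-85)² = 10101 − 7225 = 2876
r = S_xy / √(S_xx·S_yy) = -452 / √(474·2876) = -452 / √1363224 = -452 / 1167.5718 = -0.3871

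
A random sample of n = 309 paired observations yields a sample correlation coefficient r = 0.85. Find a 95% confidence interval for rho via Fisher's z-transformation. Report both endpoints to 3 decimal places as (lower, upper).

(0.816, 0.878)

z_r = atanh(0.85) = 1.256153;  SE = 1/√(n−3) = 1/√306 = 0.057166
z-limits: 1.256153 ± 1.960·0.057166 = 1.256153 ± 0.112045 = [1.144108, 1.368198]
ρ-limits: (tanh 1.144108, tanh 1.368198) = (0.816, 0.878)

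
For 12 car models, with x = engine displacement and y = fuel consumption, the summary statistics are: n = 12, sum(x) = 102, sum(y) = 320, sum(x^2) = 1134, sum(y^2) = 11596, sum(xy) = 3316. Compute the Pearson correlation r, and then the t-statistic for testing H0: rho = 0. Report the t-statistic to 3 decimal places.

2.771

Numerator: nΣxy − (Σx)(Σy) = 12·3316 − (102)(320) = 7152
Denominator: √[(nΣx²−(Σx)²)(nΣy²−(Σy)²)]
  nΣx²−(Σx)² = 12·1134 − 10404 = 3204;  nΣy²−(Σy)² = 12·11596 − 102400 = 36752
  √(3204·36752) = √117753408 = 10851.4242
r = 7152 / 10851.4242 = 0.6591
t = r·√(n−2)/√(1−r²) = 0.6591·√10 / √(1−0.434413) = 2.084257 / 0.752055 = 2.771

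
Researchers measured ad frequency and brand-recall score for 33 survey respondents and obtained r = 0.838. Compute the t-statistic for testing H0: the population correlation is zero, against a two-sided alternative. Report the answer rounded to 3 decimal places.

t = r·√(n−2) / √(1−r²) with r = 0.838, n = 33
  = 0.838·√31 / √(1 − 0.702244)
  = 0.838·5.567764 / 0.545670
  = 4.665786 / 0.545670 = 8.551

8.551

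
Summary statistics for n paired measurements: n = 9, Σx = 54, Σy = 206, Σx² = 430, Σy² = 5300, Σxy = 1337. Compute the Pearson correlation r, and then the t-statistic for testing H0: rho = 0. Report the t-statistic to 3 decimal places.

1.174

S_xy = nΣxy − ΣxΣy = 9·1337 − 54·206 = 12033 − 11124 = 909
S_xx = nΣx² − (Σx)² = 9·430 − 54² = 3870 − 2916 = 954
S_yy = nΣy² − (Σy)² = 9·5300 − 206² = 47700 − 42436 = 5264
r = S_xy / √(S_xx·S_yy) = 909 / √(954·5264) = 909 / √5021856 = 909 / 2240.9498 = 0.4056
t = r·√(n−2)/√(1−r²) = 0.4056·√7 / √(1−0.164511) = 1.073117 / 0.914051 = 1.174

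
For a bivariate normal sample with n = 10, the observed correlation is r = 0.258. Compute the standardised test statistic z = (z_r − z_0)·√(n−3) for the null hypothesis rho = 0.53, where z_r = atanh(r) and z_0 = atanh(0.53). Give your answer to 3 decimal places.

z_r = atanh(0.258) = 0.263965,  z_0 = atanh(0.53) = 0.590145
SE = 1/√(n−3) = 1/√7 = 0.377964
z = (z_r − z_0)/SE = (0.263965 − 0.590145) / 0.377964 = -0.326180 / 0.377964 = -0.863

-0.863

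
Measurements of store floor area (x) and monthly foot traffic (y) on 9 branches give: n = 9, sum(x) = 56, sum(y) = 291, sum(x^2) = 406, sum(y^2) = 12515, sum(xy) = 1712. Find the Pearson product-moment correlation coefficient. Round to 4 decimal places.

Numerator: nΣxy − (Σx)(Σy) = 9·1712 − (56)(291) = -888
Denominator: √[(nΣx²−(Σx)²)(nΣy²−(Σy)²)]
  nΣx²−(Σx)² = 9·406 − 3136 = 518;  nΣy²−(Σy)² = 9·12515 − 84681 = 27954
  √(518·27954) = √14480172 = 3805.2821
r = -888 / 3805.2821 = -0.2334

-0.2334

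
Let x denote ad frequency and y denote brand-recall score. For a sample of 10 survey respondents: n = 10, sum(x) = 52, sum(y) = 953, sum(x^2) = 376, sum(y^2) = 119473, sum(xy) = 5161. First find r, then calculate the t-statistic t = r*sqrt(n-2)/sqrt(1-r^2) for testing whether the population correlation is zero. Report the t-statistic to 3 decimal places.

0.336

S_xy = nΣxy − ΣxΣy = 10·5161 − 52·953 = 51610 − 49556 = 2054
S_xx = nΣx² − (Σx)² = 10·376 − 52² = 3760 − 2704 = 1056
S_yy = nΣy² − (Σy)² = 10·119473 − 953² = 1194730 − 908209 = 286521
r = S_xy / √(S_xx·S_yy) = 2054 / √(1056·286521) = 2054 / √302566176 = 2054 / 17394.4295 = 0.1181
t = r·√(n−2)/√(1−r²) = 0.1181·√8 / √(1−0.013948) = 0.334037 / 0.993002 = 0.336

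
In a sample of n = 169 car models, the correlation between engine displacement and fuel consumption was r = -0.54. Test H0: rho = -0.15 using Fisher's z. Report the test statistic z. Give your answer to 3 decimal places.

-5.837

Fisher z: atanh(-0.54) = -0.604156, atanh(-0.15) = -0.151140
z = (z_r − z_0)·√(n−3) = (-0.604156 − (-0.151140))·√166 = -0.453016 · 12.884099 = -5.837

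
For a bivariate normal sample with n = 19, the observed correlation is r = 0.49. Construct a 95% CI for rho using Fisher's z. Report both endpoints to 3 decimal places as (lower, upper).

Fisher z: z_r = atanh(r) = ½·ln((1+0.49)/(1−0.49)) = 0.536060
SE(z) = 1/√(n−3) = 1/√16 = 0.250000
95% ⇒ z* = 1.960; margin = 1.960·0.250000 = 0.490000
CI on z-scale: (0.046060, 1.026060)
Back-transform: tanh(0.046060) = 0.046027, tanh(1.026060) = 0.772323

(0.046, 0.772)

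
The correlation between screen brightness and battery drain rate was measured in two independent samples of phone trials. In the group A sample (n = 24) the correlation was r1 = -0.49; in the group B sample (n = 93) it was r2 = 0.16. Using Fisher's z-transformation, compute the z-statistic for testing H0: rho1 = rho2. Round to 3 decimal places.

Fisher z-transforms: z1 = atanh(-0.49) = -0.536060, z2 = atanh(0.16) = 0.161387; difference d = -0.697447
Var(d) = 1/21 + 1/90 = 0.0476190 + 0.0111111 = 0.0587301
z = d/√Var(d) = -0.697447 / √0.0587301 = -0.697447 / 0.242343 = -2.878

-2.878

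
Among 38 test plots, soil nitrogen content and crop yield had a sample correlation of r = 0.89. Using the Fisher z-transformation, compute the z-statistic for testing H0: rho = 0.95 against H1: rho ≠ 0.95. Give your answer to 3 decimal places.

-2.425

z_r = atanh(0.89) = 1.421926,  z_0 = atanh(0.95) = 1.831781
SE = 1/√(n−3) = 1/√35 = 0.169031
z = (z_r − z_0)/SE = (1.421926 − 1.831781) / 0.169031 = -0.409855 / 0.169031 = -2.425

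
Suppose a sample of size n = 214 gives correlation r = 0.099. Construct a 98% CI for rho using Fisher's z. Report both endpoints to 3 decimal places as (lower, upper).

z_r = atanh(0.099) = 0.099325;  SE = 1/√(n−3) = 1/√211 = 0.068843
z-limits: 0.099325 ± 2.326·0.068843 = 0.099325 ± 0.160129 = [-0.060804, 0.259454]
ρ-limits: (tanh -0.060804, tanh 0.259454) = (-0.061, 0.254)

(-0.061, 0.254)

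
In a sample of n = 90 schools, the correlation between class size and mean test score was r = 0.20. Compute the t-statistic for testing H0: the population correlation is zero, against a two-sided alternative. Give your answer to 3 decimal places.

1.915

1 − r² = 1 − 0.0400 = 0.9600;  √(1−r²) = 0.979796
√(n−2) = √88 = 9.380832
t = r·√(n−2)/√(1−r²) = 0.20 · 9.380832 / 0.979796 = 1.915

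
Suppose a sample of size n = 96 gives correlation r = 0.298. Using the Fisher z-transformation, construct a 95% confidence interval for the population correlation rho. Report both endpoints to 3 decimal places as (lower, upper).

z_r = atanh(0.298) = 0.307323;  SE = 1/√(n−3) = 1/√93 = 0.103695
z-limits: 0.307323 ± 1.960·0.103695 = 0.307323 ± 0.203242 = [0.104081, 0.510565]
ρ-limits: (tanh 0.104081, tanh 0.510565) = (0.104, 0.470)

(0.104, 0.470)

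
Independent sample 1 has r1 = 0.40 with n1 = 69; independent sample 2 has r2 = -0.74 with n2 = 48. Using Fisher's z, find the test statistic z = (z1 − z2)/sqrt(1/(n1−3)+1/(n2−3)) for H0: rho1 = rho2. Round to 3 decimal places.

7.108

Fisher z-transforms: z1 = atanh(0.40) = 0.423649, z2 = atanh(-0.74) = -0.950479; difference d = 1.374128
Var(d) = 1/66 + 1/45 = 0.0151515 + 0.0222222 = 0.0373737
z = d/√Var(d) = 1.374128 / √0.0373737 = 1.374128 / 0.193323 = 7.108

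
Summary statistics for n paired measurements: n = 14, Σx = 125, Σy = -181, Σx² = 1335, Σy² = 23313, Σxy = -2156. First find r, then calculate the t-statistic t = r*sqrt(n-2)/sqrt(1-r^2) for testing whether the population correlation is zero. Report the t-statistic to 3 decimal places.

Numerator: nΣxy − (Σx)(Σy) = 14·(-2156) − (125)(-181) = -7559
Denominator: √[(nΣx²−(Σx)²)(nΣy²−(Σy)²)]
  nΣx²−(Σx)² = 14·1335 − 15625 = 3065;  nΣy²−(Σy)² = 14·23313 − 32761 = 293621
  √(3065·293621) = √899948365 = 29999.1394
r = -7559 / 29999.1394 = -0.2520
t = r·√(n−2)/√(1−r²) = -0.2520·√12 / √(1−0.063504) = -0.872954 / 0.967727 = -0.902

-0.902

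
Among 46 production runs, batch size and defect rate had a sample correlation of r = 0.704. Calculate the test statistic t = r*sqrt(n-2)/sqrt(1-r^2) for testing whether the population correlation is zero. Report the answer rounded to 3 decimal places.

6.575

1 − r² = 1 − 0.495616 = 0.504384;  √(1−r²) = 0.710200
√(n−2) = √44 = 6.633250
t = r·√(n−2)/√(1−r²) = 0.704 · 6.633250 / 0.710200 = 6.575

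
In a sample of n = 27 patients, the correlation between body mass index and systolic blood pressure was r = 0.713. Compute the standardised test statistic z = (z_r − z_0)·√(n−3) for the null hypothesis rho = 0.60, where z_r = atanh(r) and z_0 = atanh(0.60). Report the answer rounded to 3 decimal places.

0.980

Fisher z: atanh(0.713) = 0.893260, atanh(0.60) = 0.693147
z = (z_r − z_0)·√(n−3) = (0.893260 − 0.693147)·√24 = 0.200113 · 4.898979 = 0.980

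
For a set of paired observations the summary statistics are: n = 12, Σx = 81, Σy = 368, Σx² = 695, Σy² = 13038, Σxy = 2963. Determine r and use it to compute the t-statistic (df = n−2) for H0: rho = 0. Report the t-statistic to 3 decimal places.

8.689

S_xy = nΣxy − ΣxΣy = 12·2963 − 81·368 = 35556 − 29808 = 5748
S_xx = nΣx² − (Σx)² = 12·695 − 81² = 8340 − 6561 = 1779
S_yy = nΣy² − (Σy)² = 12·13038 − 368² = 156456 − 135424 = 21032
r = S_xy / √(S_xx·S_yy) = 5748 / √(1779·21032) = 5748 / √37415928 = 5748 / 6116.8561 = 0.9397
t = r·√(n−2)/√(1−r²) = 0.9397·√10 / √(1−0.883036) = 2.971592 / 0.342000 = 8.689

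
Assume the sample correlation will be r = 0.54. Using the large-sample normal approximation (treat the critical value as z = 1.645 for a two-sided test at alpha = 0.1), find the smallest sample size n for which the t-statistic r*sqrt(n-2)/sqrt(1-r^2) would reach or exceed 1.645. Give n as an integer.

9

r√(n−2)/√(1−r²) ≥ 1.645  ⇔  n−2 ≥ (1.645)²·(1−r²)/r²
(1−r²)/r² = (1−0.2916)/0.2916 = 2.4294
n ≥ 2 + 2.706025·2.4294 = 2 + 6.5740 = 8.5740
⌈8.5740⌉ = 9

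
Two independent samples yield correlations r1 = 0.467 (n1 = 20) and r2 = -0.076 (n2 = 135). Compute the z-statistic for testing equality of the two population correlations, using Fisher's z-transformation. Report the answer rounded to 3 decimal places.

2.260

z1 = atanh(0.467) = 0.506227,  z2 = atanh(-0.076) = -0.076147
SE = √(1/(n1−3) + 1/(n2−3)) = √(1/17 + 1/132) = √(0.0588235 + 0.0075758) = √0.0663993 = 0.257681
z = (z1 − z2)/SE = (0.506227 − (-0.076147)) / 0.257681 = 0.582374 / 0.257681 = 2.260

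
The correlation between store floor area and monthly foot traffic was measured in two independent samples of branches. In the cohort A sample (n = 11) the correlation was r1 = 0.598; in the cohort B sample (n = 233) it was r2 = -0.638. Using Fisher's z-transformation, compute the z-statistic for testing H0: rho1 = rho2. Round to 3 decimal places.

z1 = atanh(0.598) = 0.690028,  z2 = atanh(-0.638) = -0.754794
SE = √(1/(n1−3) + 1/(n2−3)) = √(1/8 + 1/230) = √(0.1250000 + 0.0043478) = √0.1293478 = 0.359650
z = (z1 − z2)/SE = (0.690028 − (-0.754794)) / 0.359650 = 1.444822 / 0.359650 = 4.017

4.017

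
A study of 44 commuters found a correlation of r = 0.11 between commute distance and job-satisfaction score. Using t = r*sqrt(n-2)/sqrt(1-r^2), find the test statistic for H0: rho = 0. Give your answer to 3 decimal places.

0.717

t = r·√(n−2) / √(1−r²) with r = 0.11, n = 44
  = 0.11·√42 / √(1 − 0.0121)
  = 0.11·6.480741 / 0.993932
  = 0.712882 / 0.993932 = 0.717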